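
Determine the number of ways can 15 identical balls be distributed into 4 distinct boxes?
816

C(15+4-1, 4-1) = C(18, 3) = 816.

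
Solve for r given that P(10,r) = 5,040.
4

P(10,r) = 10·9·…·(10−r+1), a product of r factors. Multiplying down from 10: 10 = 10; 10·9 = 90; 10·9·8 = 720; 10·9·8·7 = 5,040 ✓ (4 factors). So r = 4.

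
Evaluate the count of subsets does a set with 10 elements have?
Each element can be included or excluded: 2^10 = 1,024.
Final answer: 1,024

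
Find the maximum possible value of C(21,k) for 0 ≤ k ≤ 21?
352,716
Maximum at k = 10 or k = 11: C(21,10) = 352,716.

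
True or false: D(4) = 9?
True

Derangements of 4 elements: D(4) = (4-1)·[D(3) + D(2)] = 3·[2 + 1] = 9.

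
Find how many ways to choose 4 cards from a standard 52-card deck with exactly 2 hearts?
57,798

Solution: 13 hearts and 39 non-hearts: C(13,2) × C(39,2) = 78 × 741 = 57,798.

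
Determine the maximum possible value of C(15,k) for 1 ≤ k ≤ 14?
6,435

Reasoning: C(15,k) is maximised at the centre of the row: C(15,7) = 6,435.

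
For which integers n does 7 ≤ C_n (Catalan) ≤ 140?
4, 5, 6
C_3=5; C_4=14; C_5=42; C_6=132; C_7=429. So valid n = 4, 5, 6.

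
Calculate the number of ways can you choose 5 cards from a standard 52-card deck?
C(52,5) = 2,598,960.
Final answer: 2,598,960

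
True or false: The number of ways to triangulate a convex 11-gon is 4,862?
True

Working:
Triangulations of a convex 11-gon are counted by the Catalan number C_9: C_9 = C(18,9)/(9+1) = 48,620/10 = 4,862.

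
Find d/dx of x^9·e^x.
Product rule: d/dx[x^9]·e^x + x^9·d/dx[e^x] = 9x^{8}e^x + x^9e^x.
Final answer: (9x^8 + x^9)e^x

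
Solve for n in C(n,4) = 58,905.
C(n,4) = n(n−1)(n−2)(n−3)/4! is increasing in n, and n(n−1)(n−2)(n−3) = 4!·58,905 = 1,413,720 ≈ (n−1.5)^4 gives n ≈ 36.0. Check: C(34,4) = 46,376, C(35,4) = 52,360, C(36,4) = 58,905 ✓. So n = 36.

Answer: 36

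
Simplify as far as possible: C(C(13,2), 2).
3,003

Solution: C(13,2) = 78, then C(78, 2) = 3,003.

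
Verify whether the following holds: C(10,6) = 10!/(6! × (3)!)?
False
The correct denominator is 6!×4!, giving C(10,6) = 210; the stated RHS is 10!/(6!×3!) = 840 ≠ 210, so the statement does not hold.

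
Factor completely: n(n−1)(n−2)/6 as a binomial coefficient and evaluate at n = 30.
n(n−1)(n−2)/6 = n!/(3!(n−3)!) = C(n,3). At n = 30: C(30,3) = 4,060.

Answer: C(n,3); C(30,3) = 4,060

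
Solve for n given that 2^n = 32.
5

Reasoning: 2^5 = 32, so n = 5.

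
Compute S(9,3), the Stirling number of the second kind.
3,025

Solution: Using the Stirling recurrence: S(n,k) = k·S(n-1,k) + S(n-1,k-1)
S(9,3) = 3·S(8,3) + S(8,2)
         = 3·966 + 127
         = 2898 + 127
         = 3,025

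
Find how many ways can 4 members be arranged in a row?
24

Reasoning: Arrangements of 4 distinct objects: 4! = 24.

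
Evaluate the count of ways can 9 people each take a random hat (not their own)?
Using D(n) = (n-1)[D(n-1) + D(n-2)]:
D(9) = (9-1) × [D(8) + D(7)]
      = 8 × [14833 + 1854]
      = 8 × 16687
      = 133,496
Final answer: 133,496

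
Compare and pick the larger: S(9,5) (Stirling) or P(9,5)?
P(9,5)

Reasoning: S(9,5) = 5·S(8,5) + S(8,4) = 5·1,050 + 1,701 = 6,951; P(9,5) = 15,120.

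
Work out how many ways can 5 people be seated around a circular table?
24
Circular arrangements: (5-1)! = 24.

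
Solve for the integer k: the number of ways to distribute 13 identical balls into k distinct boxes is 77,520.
8

Explanation: Stars and bars: the count is C(13+k−1, k−1), increasing in k. k=6: C(18,5) = 8,568, k=7: C(19,6) = 27,132, k=8: C(20,7) = 77,520 ✓. So k = 8.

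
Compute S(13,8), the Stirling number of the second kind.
1,899,612
Using the Stirling recurrence: S(n,k) = k·S(n-1,k) + S(n-1,k-1)
S(13,8) = 8·S(12,8) + S(12,7)
         = 8·159027 + 627396
         = 1272216 + 627396
         = 1,899,612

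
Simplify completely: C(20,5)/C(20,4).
16/5

C(n,k+1)/C(n,k) = (n−k)/(k+1). Here (20−4)/(4+1) = 16/5 = 16/5.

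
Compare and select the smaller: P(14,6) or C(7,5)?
P(14,6)=2,162,160, C(7,5)=21.
Final answer: C(7,5)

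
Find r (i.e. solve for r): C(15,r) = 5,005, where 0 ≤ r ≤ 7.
6

Reasoning: C(15,r) is increasing for 0 ≤ r ≤ 7. Stepping up (C(15,r+1) = C(15,r)·(15−r)/(r+1)): C(15,1) = 15, C(15,2) = 105, C(15,3) = 455, C(15,4) = 1,365, C(15,5) = 3,003, C(15,6) = 5,005 ✓. So r = 6.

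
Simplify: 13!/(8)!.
154,440

Solution: This equals 13×12×...×9 = 154,440.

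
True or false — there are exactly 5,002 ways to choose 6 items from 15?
False

C(15,6) = 5,005 ≠ 5002.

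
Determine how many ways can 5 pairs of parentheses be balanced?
Using the Catalan number formula: C_n = C(2n, n) / (n+1)
C_5 = C(10, 5) / (5+1)
     = 252 / 6
     = 42

Answer: 42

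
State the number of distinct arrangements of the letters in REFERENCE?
7,560

Reasoning: Word has 9 letters (R=2, E=4, F=1, N=1, C=1). Arrangements: 9!/Π(k!) = 7,560.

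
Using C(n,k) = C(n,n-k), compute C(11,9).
55

Explanation: C(11,9) = C(11,2) = 55.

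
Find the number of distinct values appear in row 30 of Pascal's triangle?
16

Reasoning: Row 30 has entries C(30,0)..C(30,30); by symmetry C(30,k)=C(30,30-k), giving 16 distinct values.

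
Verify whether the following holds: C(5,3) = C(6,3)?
False

Working:
LHS = C(5,3) = 10; RHS = C(6,3) = 20. 10 ≠ 20, so the statement does not hold.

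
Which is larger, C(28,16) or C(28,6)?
C(28,16)
C(28,16)=30,421,755, C(28,6)=376,740.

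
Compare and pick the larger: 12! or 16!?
16!

Explanation: 12!=479,001,600, 16!=20,922,789,888,000. 16! > 12!.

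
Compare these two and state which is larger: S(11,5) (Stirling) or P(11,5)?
S(11,5)

Solution: S(11,5) = 5·S(10,5) + S(10,4) = 5·42,525 + 34,105 = 246,730; P(11,5) = 55,440.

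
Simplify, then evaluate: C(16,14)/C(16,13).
3/14

C(n,k+1)/C(n,k) = (n−k)/(k+1). Here (16−13)/(13+1) = 3/14 = 3/14.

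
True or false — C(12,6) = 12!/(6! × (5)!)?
The correct denominator is 6!×6!, giving C(12,6) = 924; the stated RHS is 12!/(6!×5!) = 5,544 ≠ 924, so the statement does not hold.

Answer: False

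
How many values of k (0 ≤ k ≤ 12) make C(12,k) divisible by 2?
Checking C(12,k) mod 2 for k = 0..12: divisible at k = 1, 2, 3, 5, 6, 7, 9, 10, 11. That's 9 values.

Answer: 9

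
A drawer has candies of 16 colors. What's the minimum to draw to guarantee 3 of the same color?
33

Explanation: Worst case: 2 of each = 32. One more: 33.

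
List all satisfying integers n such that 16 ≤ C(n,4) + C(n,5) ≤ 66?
6, 7
C(5,4)+C(5,5)=6; C(6,4)+C(6,5)=21; C(7,4)+C(7,5)=56; C(8,4)+C(8,5)=126. So valid n = 6, 7.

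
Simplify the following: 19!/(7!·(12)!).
50,388

Explanation: This is C(19,7) = 50,388.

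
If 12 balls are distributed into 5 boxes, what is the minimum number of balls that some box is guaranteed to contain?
3

Working:
Pigeonhole: ⌈12/5⌉ = 3.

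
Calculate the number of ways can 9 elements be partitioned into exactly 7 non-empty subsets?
462

Working:
This equals S(9,7), the Stirling number of the 2nd kind.
Using the Stirling recurrence: S(n,k) = k·S(n-1,k) + S(n-1,k-1)
S(9,7) = 7·S(8,7) + S(8,6)
         = 7·28 + 266
         = 196 + 266
         = 462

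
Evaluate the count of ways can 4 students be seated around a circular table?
6

Reasoning: Circular arrangements: (4-1)! = 6.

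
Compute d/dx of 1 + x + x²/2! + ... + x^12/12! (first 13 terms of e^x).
1 + x + x²/2! + ... + x^11/11!

Solution: Differentiating term by term gives the first 12 terms of e^x.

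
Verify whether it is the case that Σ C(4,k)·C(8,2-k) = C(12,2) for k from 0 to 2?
True

Vandermonde's identity gives C(12,2) = 66; RHS C(12,2) = 66.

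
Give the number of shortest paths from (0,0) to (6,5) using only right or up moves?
Choose 6 rights from 11 moves: C(11,6) = 462.
Final answer: 462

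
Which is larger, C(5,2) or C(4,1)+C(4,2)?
Equal
By Pascal's identity: C(5,2) = C(4,1)+C(4,2) = 10. Equal.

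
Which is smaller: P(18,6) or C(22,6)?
C(22,6)

Solution: P(18,6)=13,366,080, C(22,6)=74,613.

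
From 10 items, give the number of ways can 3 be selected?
120

Working:
C(10,3) = 10! / (3! × (10-3)!)
         = 10! / (3! × 7!)
         = 120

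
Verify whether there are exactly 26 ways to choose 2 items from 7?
False
C(7,2) = 21 ≠ 26.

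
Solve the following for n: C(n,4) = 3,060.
18

Explanation: C(n,4) = n(n−1)(n−2)(n−3)/4! is increasing in n, and n(n−1)(n−2)(n−3) = 4!·3,060 = 73,440 ≈ (n−1.5)^4 gives n ≈ 18.0. Check: C(16,4) = 1,820, C(17,4) = 2,380, C(18,4) = 3,060 ✓. So n = 18.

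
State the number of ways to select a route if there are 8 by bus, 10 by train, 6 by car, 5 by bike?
By the addition principle: 8 + 10 + 6 + 5 = 29.

Answer: 29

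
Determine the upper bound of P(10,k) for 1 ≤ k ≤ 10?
P(10,k) increases in k, so maximum at k = 10: 10! = 3,628,800.
Final answer: 3,628,800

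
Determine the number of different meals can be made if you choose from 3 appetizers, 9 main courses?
27
By the multiplication principle: 3 × 9 = 27.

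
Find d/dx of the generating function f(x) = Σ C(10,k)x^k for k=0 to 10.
Σ k·C(10,k)x^(k-1) for k=1 to 10

Explanation: Term-by-term differentiation gives Σ k·C(10,k)x^{k-1} for k=1 to 10.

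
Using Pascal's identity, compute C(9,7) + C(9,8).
C(9,7) + C(9,8) = C(10,8) = 45.
Final answer: 45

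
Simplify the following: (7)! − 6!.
(7)! − 6! = (7)·6! − 6! = (7−1)·6! = 6·6! = 4,320.
Final answer: 4,320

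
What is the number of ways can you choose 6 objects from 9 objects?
84
C(9,6) = 9! / (6! × (9-6)!)
         = 9! / (6! × 3!)
         = 84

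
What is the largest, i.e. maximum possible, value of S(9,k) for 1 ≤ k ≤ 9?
7,770

Row S(9,k) for k = 1..9 (via S(n,k) = k·S(n−1,k) + S(n−1,k−1)): 1, 255, 3,025, 7,770, 6,951, 2,646, 462, 36, 1. The row is unimodal; maximum at k = 4: 7,770.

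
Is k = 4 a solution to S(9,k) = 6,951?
S(9,4) = 4·S(8,4) + S(8,3) = 4·1,701 + 966 = 7,770, which does not equal 6,951.

Answer: No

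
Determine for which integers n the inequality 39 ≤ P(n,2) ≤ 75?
7, 8, 9

Explanation: P(6,2)=30; P(7,2)=42; P(8,2)=56; P(9,2)=72; P(10,2)=90. So valid n = 7, 8, 9.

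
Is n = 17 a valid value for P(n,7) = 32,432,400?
No

Reasoning: P(17,7) = 17·16·15·14·13·12·11 = 98,017,920, which does not equal 32,432,400.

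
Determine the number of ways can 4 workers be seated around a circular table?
Circular arrangements: (4-1)! = 6.
Final answer: 6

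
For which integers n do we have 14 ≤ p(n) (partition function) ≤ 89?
7, 8, 9, 10, 11, 12

Reasoning: Tabulating p(n) via p(n) = p(n−1) + p(n−2) − p(n−5) − p(n−7) + …: p(6)=11; p(7)=15; p(8)=22; p(9)=30; p(10)=42; p(11)=56; p(12)=77; p(13)=101. So valid n = 7, 8, 9, 10, 11, 12.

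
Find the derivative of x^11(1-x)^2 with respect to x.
Product rule: 11x^{10}(1-x)^{2} + x^11·(-2)(1-x)^{1}.
Final answer: 11x^10(1-x)^2 - 2x^11(1-x)^1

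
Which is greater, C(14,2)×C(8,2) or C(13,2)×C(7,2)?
C(14,2)×C(8,2)

C(14,2)×C(8,2)=2,548, C(13,2)×C(7,2)=1,638.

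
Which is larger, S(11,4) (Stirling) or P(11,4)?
S(11,4) = 4·S(10,4) + S(10,3) = 4·34,105 + 9,330 = 145,750; P(11,4) = 7,920.

Answer: S(11,4)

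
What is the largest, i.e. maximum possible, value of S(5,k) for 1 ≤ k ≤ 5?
25

Explanation: Row S(5,k) for k = 1..5 (via S(n,k) = k·S(n−1,k) + S(n−1,k−1)): 1, 15, 25, 10, 1. The row is unimodal; maximum at k = 3: 25.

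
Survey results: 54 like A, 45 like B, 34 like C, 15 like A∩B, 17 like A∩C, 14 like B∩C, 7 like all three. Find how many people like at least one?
94

|A∪B∪C| = 54+45+34-15-17-14+7 = 94.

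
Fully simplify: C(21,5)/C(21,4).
17/5

Reasoning: C(n,k+1)/C(n,k) = (n−k)/(k+1). Here (21−4)/(4+1) = 17/5 = 17/5.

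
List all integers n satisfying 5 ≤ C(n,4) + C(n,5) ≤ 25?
5, 6

Reasoning: C(4,4)+C(4,5)=1; C(5,4)+C(5,5)=6; C(6,4)+C(6,5)=21; C(7,4)+C(7,5)=56. So valid n = 5, 6.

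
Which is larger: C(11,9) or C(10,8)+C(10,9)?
Equal

Reasoning: By Pascal's identity: C(11,9) = C(10,8)+C(10,9) = 55. Equal.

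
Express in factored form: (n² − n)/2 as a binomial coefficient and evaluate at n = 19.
(n² − n)/2 = n(n−1)/2 = C(n,2). At n = 19: C(19,2) = 171.
Final answer: C(n,2); C(19,2) = 171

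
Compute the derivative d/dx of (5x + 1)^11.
55(5x + 1)^10

Solution: Chain rule: 11(5x+1)^{10} × 5 = 55(5x+1)^{10}.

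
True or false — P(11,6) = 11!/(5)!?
True

Working:
Permutation formula P(n,k) = n!/(n-k)!: 11!/5! = 39,916,800/120 = 332,640 = P(11,6). The statement holds.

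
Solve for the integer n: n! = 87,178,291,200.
14

Working:
n! is strictly increasing. 12! = 479,001,600, 13! = 6,227,020,800, 14! = 87,178,291,200 ✓. So n = 14.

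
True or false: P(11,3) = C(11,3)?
False

Solution: P(11,3) = 990 but C(11,3) = 165; they differ by a factor of 3! = 6, so the statement does not hold.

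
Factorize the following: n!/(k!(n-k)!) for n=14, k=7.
This is the binomial coefficient C(14,7) = 3,432.
Final answer: C(14,7) = 3,432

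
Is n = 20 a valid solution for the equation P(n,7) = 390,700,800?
Yes

Working:
P(20,7) = 20·19·18·17·16·15·14 = 390,700,800, which equals 390,700,800.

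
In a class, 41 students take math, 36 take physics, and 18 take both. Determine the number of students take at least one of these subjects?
59

|A∪B| = |A|+|B|-|A∩B| = 41+36-18 = 59.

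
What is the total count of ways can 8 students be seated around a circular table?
5,040

Solution: Circular arrangements: (8-1)! = 5,040.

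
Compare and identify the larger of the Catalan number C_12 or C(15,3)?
C_12 = C(24,12)/(12+1) = 2,704,156/13 = 208,012; C(15,3) = 455.

Answer: C_12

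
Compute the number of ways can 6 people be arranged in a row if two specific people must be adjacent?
240

Solution: Treat pair as unit: (6-1)! arrangements × 2 internal orders = 240.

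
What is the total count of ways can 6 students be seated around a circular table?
120

Circular arrangements: (6-1)! = 120.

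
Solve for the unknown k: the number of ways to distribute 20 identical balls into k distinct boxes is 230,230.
7

Reasoning: Stars and bars: the count is C(20+k−1, k−1), increasing in k. k=5: C(24,4) = 10,626, k=6: C(25,5) = 53,130, k=7: C(26,6) = 230,230 ✓. So k = 7.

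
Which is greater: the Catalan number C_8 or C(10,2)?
C_8 = C(16,8)/(8+1) = 12,870/9 = 1,430; C(10,2) = 45.

Answer: C_8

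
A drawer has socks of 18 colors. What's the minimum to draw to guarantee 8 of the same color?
127

Worst case: 7 of each = 126. One more: 127.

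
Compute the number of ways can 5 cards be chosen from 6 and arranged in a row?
720
P(6,5) = 6!/(6-5)! = 720.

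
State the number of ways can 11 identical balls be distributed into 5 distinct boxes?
1,365

Explanation: C(11+5-1, 5-1) = C(15, 4) = 1,365.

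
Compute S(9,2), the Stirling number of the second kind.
Using the Stirling recurrence: S(n,k) = k·S(n-1,k) + S(n-1,k-1)
S(9,2) = 2·S(8,2) + S(8,1)
         = 2·127 + 1
         = 254 + 1
         = 255
Final answer: 255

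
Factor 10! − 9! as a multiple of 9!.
9 × 9! = 3,265,920

10! − 9! = 10·9! − 9! = (10 − 1)·9! = 9 × 9! = 3,265,920.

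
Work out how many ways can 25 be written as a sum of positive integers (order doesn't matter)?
1,958

Reasoning: Pentagonal recurrence p(n) = p(n−1) + p(n−2) − p(n−5) − p(n−7) + …: p(25) = p(24) + p(23) − p(20) − p(18) + p(13) + p(10) − p(3) = 1,575 + 1,255 − 627 − 385 + 101 + 42 − 3 = 1,958.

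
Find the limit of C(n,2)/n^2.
1/2

C(n,2) ≈ n^2/2! for large n. Limit = 1/2! = 1/2.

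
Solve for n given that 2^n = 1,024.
2^10 = 1,024, so n = 10.
Final answer: 10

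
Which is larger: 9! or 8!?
9!

9!=362,880, 8!=40,320. 9! > 8!.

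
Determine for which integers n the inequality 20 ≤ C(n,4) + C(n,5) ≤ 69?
C(5,4)+C(5,5)=6; C(6,4)+C(6,5)=21; C(7,4)+C(7,5)=56; C(8,4)+C(8,5)=126. So valid n = 6, 7.

Answer: 6, 7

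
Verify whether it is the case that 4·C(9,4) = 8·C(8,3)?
Absorption identity k·C(n,k) = n·C(n-1,k-1). LHS = 4·126 = 504; RHS = 8·56 = 448.
Final answer: False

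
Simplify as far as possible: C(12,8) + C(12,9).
715

By Pascal's identity: C(13,9) = 715.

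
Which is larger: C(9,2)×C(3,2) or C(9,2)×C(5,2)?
C(9,2)×C(3,2)=108, C(9,2)×C(5,2)=360.
Final answer: C(9,2)×C(5,2)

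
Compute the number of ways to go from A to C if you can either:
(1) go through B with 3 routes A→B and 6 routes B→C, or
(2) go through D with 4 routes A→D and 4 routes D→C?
34

Route via B: 3×6=18. Route via D: 4×4=16. Total: 34.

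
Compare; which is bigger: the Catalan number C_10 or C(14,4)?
C_10

Explanation: C_10 = C(20,10)/(10+1) = 184,756/11 = 16,796; C(14,4) = 1,001.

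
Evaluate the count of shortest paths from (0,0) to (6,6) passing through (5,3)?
224

Reasoning: To (5,3): C(8,5)=56. From there: C(4,1)=4. Total: 224.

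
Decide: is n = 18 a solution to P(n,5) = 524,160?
No

Reasoning: P(18,5) = 18·17·16·15·14 = 1,028,160, which does not equal 524,160.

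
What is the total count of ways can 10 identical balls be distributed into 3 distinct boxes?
66
C(10+3-1, 3-1) = C(12, 2) = 66.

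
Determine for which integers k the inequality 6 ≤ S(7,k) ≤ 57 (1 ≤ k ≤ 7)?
6

Explanation: S(7,1)=1; S(7,2)=63; S(7,3)=301; S(7,4)=350; S(7,5)=140; S(7,6)=21; S(7,7)=1. So valid k = 6.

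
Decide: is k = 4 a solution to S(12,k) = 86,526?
S(12,4) = 4·S(11,4) + S(11,3) = 4·145,750 + 28,501 = 611,501, which does not equal 86,526.

Answer: No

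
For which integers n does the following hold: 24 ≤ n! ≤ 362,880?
4, 5, 6, 7, 8, 9

Working:
n! is strictly increasing; 4! = 24 and 9! = 362,880, so valid n = 4, 5, 6, 7, 8, 9.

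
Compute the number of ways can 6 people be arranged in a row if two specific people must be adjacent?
240

Working:
Treat pair as unit: (6-1)! arrangements × 2 internal orders = 240.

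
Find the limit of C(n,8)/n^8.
1/40320

Explanation: C(n,8) ≈ n^8/8! for large n. Limit = 1/8! = 1/40320.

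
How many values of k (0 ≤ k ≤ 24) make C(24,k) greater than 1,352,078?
5

Explanation: Row 24 is unimodal and symmetric about k=24/2. C(24,9)=1,307,504 ≤ 1,352,078; C(24,10)=1,961,256 > 1,352,078; by symmetry C(24,k) > 1,352,078 for k = 10..14. That's 14 - 10 + 1 = 5 values.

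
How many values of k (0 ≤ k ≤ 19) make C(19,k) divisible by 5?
0
Checking C(19,k) mod 5 for k = 0..19: none are divisible by 5. Count = 0.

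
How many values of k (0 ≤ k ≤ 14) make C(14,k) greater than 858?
7
Row 14 is unimodal and symmetric about k=14/2. C(14,3)=364 ≤ 858; C(14,4)=1,001 > 858; by symmetry C(14,k) > 858 for k = 4..10. That's 10 - 4 + 1 = 7 values.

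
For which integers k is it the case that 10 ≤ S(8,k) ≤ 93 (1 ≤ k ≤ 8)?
7

Solution: S(8,1)=1; S(8,2)=127; S(8,3)=966; S(8,4)=1,701; S(8,5)=1,050; S(8,6)=266; S(8,7)=28; S(8,8)=1. So valid k = 7.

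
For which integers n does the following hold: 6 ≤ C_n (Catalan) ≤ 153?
4, 5, 6

Working:
C_3=5; C_4=14; C_5=42; C_6=132; C_7=429. So valid n = 4, 5, 6.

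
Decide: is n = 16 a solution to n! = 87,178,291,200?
No

Reasoning: 16! = 16·15! = 16·1,307,674,368,000 = 20,922,789,888,000, which does not equal 87,178,291,200.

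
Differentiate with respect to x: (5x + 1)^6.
30(5x + 1)^5

Reasoning: Chain rule: 6(5x+1)^{5} × 5 = 30(5x+1)^{5}.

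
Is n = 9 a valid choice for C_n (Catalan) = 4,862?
Yes

C_9 = C(18,9)/(9+1) = 48,620/10 = 4,862, which equals 4,862.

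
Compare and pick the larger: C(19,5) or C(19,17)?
C(19,5)
C(19,5)=11,628, C(19,17)=171.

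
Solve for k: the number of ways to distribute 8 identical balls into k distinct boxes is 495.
5

Stars and bars: the count is C(8+k−1, k−1), increasing in k. k=3: C(10,2) = 45, k=4: C(11,3) = 165, k=5: C(12,4) = 495 ✓. So k = 5.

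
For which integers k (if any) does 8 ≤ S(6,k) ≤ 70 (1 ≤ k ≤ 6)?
S(6,1)=1; S(6,2)=31; S(6,3)=90; S(6,4)=65; S(6,5)=15; S(6,6)=1. So valid k = 2, 4, 5.

Answer: 2, 4, 5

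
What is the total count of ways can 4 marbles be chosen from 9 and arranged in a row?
3,024

Reasoning: P(9,4) = 9!/(9-4)! = 3,024.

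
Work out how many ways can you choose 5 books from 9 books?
126

Working:
C(9,5) = 9! / (5! × (9-5)!)
         = 9! / (5! × 4!)
         = 126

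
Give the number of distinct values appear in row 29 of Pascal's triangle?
15

Row 29 has entries C(29,0)..C(29,29); by symmetry C(29,k)=C(29,29-k), giving 15 distinct values.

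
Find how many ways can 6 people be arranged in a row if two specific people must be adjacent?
Treat pair as unit: (6-1)! arrangements × 2 internal orders = 240.
Final answer: 240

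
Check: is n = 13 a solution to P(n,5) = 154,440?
Yes

Solution: P(13,5) = 13·12·11·10·9 = 154,440, which equals 154,440.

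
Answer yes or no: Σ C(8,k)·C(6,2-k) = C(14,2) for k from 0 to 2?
Vandermonde's identity gives C(14,2) = 91; RHS C(14,2) = 91.
Final answer: Yes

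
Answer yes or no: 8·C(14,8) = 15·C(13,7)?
No

Reasoning: Absorption identity k·C(n,k) = n·C(n-1,k-1). LHS = 8·3003 = 24,024; RHS = 15·1716 = 25,740.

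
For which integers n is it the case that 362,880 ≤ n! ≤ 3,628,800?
9, 10
n! is strictly increasing; 9! = 362,880 and 10! = 3,628,800, so valid n = 9, 10.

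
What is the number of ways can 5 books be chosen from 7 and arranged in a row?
2,520

Reasoning: P(7,5) = 7!/(7-5)! = 2,520.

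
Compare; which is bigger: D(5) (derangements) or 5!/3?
D(5)

D(5) = (5-1)·[D(4) + D(3)] = 4·[9 + 2] = 44; 5!/3 = 120/3 = 40.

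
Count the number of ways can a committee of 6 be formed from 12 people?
924

Working:
C(12,6) = 12! / (6! × (12-6)!)
         = 12! / (6! × 6!)
         = 924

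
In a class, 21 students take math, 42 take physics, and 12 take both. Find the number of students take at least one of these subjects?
51

Reasoning: |A∪B| = |A|+|B|-|A∩B| = 21+42-12 = 51.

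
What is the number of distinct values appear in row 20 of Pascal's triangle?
11

Working:
Row 20 has entries C(20,0)..C(20,20); by symmetry C(20,k)=C(20,20-k), giving 11 distinct values.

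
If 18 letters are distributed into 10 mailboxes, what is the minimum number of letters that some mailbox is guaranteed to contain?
2

Explanation: Pigeonhole: ⌈18/10⌉ = 2.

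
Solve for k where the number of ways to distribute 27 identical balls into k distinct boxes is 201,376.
6

Solution: Stars and bars: the count is C(27+k−1, k−1), increasing in k. k=4: C(30,3) = 4,060, k=5: C(31,4) = 31,465, k=6: C(32,5) = 201,376 ✓. So k = 6.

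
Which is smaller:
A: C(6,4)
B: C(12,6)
A

Reasoning: A=C(6,4)=15, B=C(12,6)=924.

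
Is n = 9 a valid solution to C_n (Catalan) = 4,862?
C_9 = C(18,9)/(9+1) = 48,620/10 = 4,862, which equals 4,862.
Final answer: Yes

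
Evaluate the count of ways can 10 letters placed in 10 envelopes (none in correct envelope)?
1,334,961

Solution: Using D(n) = (n-1)[D(n-1) + D(n-2)]:
D(10) = (10-1) × [D(9) + D(8)]
      = 9 × [133496 + 14833]
      = 9 × 148329
      = 1,334,961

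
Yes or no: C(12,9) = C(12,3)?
Symmetry C(n,k) = C(n,n-k): C(12,9) = 220 and C(12,3) = 220. Both sides agree, so the statement holds.

Answer: Yes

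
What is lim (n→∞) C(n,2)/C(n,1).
∞

C(n,2)/C(n,1) = (n-1)/2 → ∞ as n → ∞.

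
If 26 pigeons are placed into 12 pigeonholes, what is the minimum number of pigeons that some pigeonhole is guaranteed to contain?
Pigeonhole: ⌈26/12⌉ = 3.

Answer: 3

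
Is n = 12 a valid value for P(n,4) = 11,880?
Yes
P(12,4) = 12·11·10·9 = 11,880, which equals 11,880.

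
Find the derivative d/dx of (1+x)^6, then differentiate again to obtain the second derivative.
30(1+x)^4

First derivative: 6(1+x)^{5}. Second derivative: 6·5·(1+x)^{4} = 30(1+x)^{4}.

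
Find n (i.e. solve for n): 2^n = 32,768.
15

Working:
32,768 = 1,024 × 32 = 2^10 × 2^5 = 2^15, so n = 15.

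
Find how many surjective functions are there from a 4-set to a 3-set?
36

Solution: Onto functions = 3! × S(4,3)
First compute S(4,3) via recurrence:
Using the Stirling recurrence: S(n,k) = k·S(n-1,k) + S(n-1,k-1)
S(4,3) = 3·S(3,3) + S(3,2)
         = 3·1 + 3
         = 3 + 3
         = 6
Then: 6 × 6 = 36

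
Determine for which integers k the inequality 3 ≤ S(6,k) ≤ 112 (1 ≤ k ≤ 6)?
S(6,1)=1; S(6,2)=31; S(6,3)=90; S(6,4)=65; S(6,5)=15; S(6,6)=1. So valid k = 2, 3, 4, 5.
Final answer: 2, 3, 4, 5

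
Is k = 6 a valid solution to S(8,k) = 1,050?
No
S(8,6) = 6·S(7,6) + S(7,5) = 6·21 + 140 = 266, which does not equal 1,050.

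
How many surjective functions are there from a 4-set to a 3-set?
Onto functions = 3! × S(4,3)
First compute S(4,3) via recurrence:
Using the Stirling recurrence: S(n,k) = k·S(n-1,k) + S(n-1,k-1)
S(4,3) = 3·S(3,3) + S(3,2)
         = 3·1 + 3
         = 3 + 3
         = 6
Then: 6 × 6 = 36

Answer: 36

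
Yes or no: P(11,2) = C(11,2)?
No

Solution: P(11,2) = 110 but C(11,2) = 55; they differ by a factor of 2! = 2, so the statement does not hold.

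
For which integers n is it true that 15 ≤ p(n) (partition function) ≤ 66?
7, 8, 9, 10, 11

Tabulating p(n) via p(n) = p(n−1) + p(n−2) − p(n−5) − p(n−7) + …: p(6)=11; p(7)=15; p(8)=22; p(9)=30; p(10)=42; p(11)=56; p(12)=77. So valid n = 7, 8, 9, 10, 11.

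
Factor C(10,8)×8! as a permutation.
C(10,8)×8! = [10!/(8!(2)!)]×8! = 10!/(2)! = P(10,8) = 1,814,400.

Answer: P(10,8)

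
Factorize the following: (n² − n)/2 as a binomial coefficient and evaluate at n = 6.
C(n,2); C(6,2) = 15

Solution: (n² − n)/2 = n(n−1)/2 = C(n,2). At n = 6: C(6,2) = 15.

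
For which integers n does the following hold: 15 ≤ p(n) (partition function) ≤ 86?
7, 8, 9, 10, 11, 12

Reasoning: Tabulating p(n) via p(n) = p(n−1) + p(n−2) − p(n−5) − p(n−7) + …: p(6)=11; p(7)=15; p(8)=22; p(9)=30; p(10)=42; p(11)=56; p(12)=77; p(13)=101. So valid n = 7, 8, 9, 10, 11, 12.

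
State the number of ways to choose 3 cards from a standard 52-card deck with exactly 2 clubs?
3,042

Explanation: 13 clubs and 39 non-clubs: C(13,2) × C(39,1) = 78 × 39 = 3,042.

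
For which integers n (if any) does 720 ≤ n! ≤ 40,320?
6, 7, 8

Explanation: n! is strictly increasing; 6! = 720 and 8! = 40,320, so valid n = 6, 7, 8.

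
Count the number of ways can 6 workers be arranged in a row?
Arrangements of 6 distinct objects: 6! = 720.
Final answer: 720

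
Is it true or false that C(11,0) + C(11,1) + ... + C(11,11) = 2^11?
Binomial theorem with x = y = 1: Σ C(11,i) = (1+1)^11 = 2^11 = 2,048. The statement holds.

Answer: True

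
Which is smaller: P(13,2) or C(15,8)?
P(13,2)

Solution: P(13,2)=156, C(15,8)=6,435.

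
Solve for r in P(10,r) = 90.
2

Explanation: P(10,r) = 10·9·…·(10−r+1), a product of r factors. Multiplying down from 10: 10 = 10; 10·9 = 90 ✓ (2 factors). So r = 2.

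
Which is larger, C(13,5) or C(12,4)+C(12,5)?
Equal

Working:
By Pascal's identity: C(13,5) = C(12,4)+C(12,5) = 1,287. Equal.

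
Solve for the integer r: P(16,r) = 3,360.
P(16,r) = 16·15·…·(16−r+1), a product of r factors. Multiplying down from 16: 16 = 16; 16·15 = 240; 16·15·14 = 3,360 ✓ (3 factors). So r = 3.
Final answer: 3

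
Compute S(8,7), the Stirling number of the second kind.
Using the Stirling recurrence: S(n,k) = k·S(n-1,k) + S(n-1,k-1)
S(8,7) = 7·S(7,7) + S(7,6)
         = 7·1 + 21
         = 7 + 21
         = 28

Answer: 28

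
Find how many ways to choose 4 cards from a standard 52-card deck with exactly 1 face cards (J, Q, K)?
118,560

Working:
12 face cards and 40 non-face cards: C(12,1) × C(40,3) = 12 × 9,880 = 118,560.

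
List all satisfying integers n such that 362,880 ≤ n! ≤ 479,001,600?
n! is strictly increasing; 9! = 362,880 and 12! = 479,001,600, so valid n = 9, 10, 11, 12.
Final answer: 9, 10, 11, 12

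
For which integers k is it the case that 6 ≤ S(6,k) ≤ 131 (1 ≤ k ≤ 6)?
S(6,1)=1; S(6,2)=31; S(6,3)=90; S(6,4)=65; S(6,5)=15; S(6,6)=1. So valid k = 2, 3, 4, 5.

Answer: 2, 3, 4, 5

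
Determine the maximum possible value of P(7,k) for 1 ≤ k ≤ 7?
P(7,k) increases in k, so maximum at k = 7: 7! = 5,040.

Answer: 5,040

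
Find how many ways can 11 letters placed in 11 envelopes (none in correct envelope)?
Using D(n) = (n-1)[D(n-1) + D(n-2)]:
D(11) = (11-1) × [D(10) + D(9)]
      = 10 × [1334961 + 133496]
      = 10 × 1468457
      = 14,684,570
Final answer: 14,684,570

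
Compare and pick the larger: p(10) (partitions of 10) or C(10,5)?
Pentagonal recurrence p(n) = p(n−1) + p(n−2) − p(n−5) − p(n−7) + …: p(10) = p(9) + p(8) − p(5) − p(3) = 30 + 22 − 7 − 3 = 42; C(10,5) = 252.
Final answer: C(10,5)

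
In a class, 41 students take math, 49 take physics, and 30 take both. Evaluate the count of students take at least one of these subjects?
|A∪B| = |A|+|B|-|A∩B| = 41+49-30 = 60.

Answer: 60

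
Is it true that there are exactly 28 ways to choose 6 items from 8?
True

Working:
C(8,6) = 28.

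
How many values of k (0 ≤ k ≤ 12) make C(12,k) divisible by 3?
9

Explanation: Checking C(12,k) mod 3 for k = 0..12: divisible at k = 1, 2, 4, 5, 6, 7, 8, 10, 11. That's 9 values.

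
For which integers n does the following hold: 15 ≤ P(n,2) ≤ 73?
5, 6, 7, 8, 9

P(4,2)=12; P(5,2)=20; P(6,2)=30; P(7,2)=42; P(8,2)=56; P(9,2)=72; P(10,2)=90. So valid n = 5, 6, 7, 8, 9.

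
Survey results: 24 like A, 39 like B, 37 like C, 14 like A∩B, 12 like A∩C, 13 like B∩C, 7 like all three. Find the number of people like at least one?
68

Explanation: |A∪B∪C| = 24+39+37-14-12-13+7 = 68.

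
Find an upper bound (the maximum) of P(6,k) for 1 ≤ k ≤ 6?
720

Explanation: P(6,k) increases in k, so maximum at k = 6: 6! = 720.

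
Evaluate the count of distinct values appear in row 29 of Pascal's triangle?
15

Row 29 has entries C(29,0)..C(29,29); by symmetry C(29,k)=C(29,29-k), giving 15 distinct values.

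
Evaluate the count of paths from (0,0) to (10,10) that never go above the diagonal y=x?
16,796

Explanation: Counted by the Catalan number C_10: C_10 = C(20,10)/(10+1) = 184,756/11 = 16,796.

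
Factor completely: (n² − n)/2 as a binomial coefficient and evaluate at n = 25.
C(n,2); C(25,2) = 300

Working:
(n² − n)/2 = n(n−1)/2 = C(n,2). At n = 25: C(25,2) = 300.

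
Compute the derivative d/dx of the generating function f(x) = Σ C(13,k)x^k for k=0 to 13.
Σ k·C(13,k)x^(k-1) for k=1 to 13
Term-by-term differentiation gives Σ k·C(13,k)x^{k-1} for k=1 to 13.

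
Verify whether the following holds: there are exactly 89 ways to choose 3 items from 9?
C(9,3) = 84 ≠ 89.
Final answer: False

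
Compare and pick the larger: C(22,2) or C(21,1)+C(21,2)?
By Pascal's identity: C(22,2) = C(21,1)+C(21,2) = 231. Equal.

Answer: Equal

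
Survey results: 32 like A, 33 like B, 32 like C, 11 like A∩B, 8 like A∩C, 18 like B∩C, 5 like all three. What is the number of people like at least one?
65

Working:
|A∪B∪C| = 32+33+32-11-8-18+5 = 65.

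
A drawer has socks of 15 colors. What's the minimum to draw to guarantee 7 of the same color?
Worst case: 6 of each = 90. One more: 91.

Answer: 91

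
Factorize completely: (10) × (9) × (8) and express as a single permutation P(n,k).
P(10,3) = 10!/(7)!

Working:
Product of 3 consecutive descending integers starting at 10: P(10,3) = 10!/7! = 720.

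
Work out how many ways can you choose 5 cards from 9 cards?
126

Working:
C(9,5) = 9! / (5! × (9-5)!)
         = 9! / (5! × 4!)
         = 126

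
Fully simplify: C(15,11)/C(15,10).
5/11

Explanation: C(n,k+1)/C(n,k) = (n−k)/(k+1). Here (15−10)/(10+1) = 5/11 = 5/11.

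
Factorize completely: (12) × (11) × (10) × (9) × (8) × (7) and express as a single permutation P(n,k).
P(12,6) = 12!/(6)!

Working:
Product of 6 consecutive descending integers starting at 12: P(12,6) = 12!/6! = 665,280.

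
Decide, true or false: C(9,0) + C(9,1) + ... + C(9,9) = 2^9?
True
Binomial theorem with x = y = 1: Σ C(9,i) = (1+1)^9 = 2^9 = 512. The statement holds.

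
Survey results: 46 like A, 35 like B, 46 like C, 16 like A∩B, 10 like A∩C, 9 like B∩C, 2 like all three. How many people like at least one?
94

Explanation: |A∪B∪C| = 46+35+46-16-10-9+2 = 94.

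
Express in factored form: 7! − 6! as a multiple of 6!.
6 × 6! = 4,320

Solution: 7! − 6! = 7·6! − 6! = (7 − 1)·6! = 6 × 6! = 4,320.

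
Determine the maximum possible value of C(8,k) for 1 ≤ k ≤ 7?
70

Working:
C(8,k) is maximised at the centre of the row: C(8,4) = 70.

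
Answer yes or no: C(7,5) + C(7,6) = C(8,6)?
Yes

Solution: Pascal's identity: LHS = 21 + 7 = 28; RHS = C(8,6) = 28. Both sides agree, so the statement holds.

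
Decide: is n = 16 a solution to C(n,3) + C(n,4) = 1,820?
C(16,3) + C(16,4) = 560 + 1,820 = 2,380, which does not equal 1,820.
Final answer: No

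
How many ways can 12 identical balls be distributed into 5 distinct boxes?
1,820

C(12+5-1, 5-1) = C(16, 4) = 1,820.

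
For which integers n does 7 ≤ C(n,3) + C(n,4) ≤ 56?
C(4,3)+C(4,4)=5; C(5,3)+C(5,4)=15; C(6,3)+C(6,4)=35; C(7,3)+C(7,4)=70. So valid n = 5, 6.

Answer: 5, 6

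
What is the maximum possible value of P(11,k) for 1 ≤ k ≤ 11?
39,916,800

Solution: P(11,k) increases in k, so maximum at k = 11: 11! = 39,916,800.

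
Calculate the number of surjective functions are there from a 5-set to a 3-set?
Onto functions = 3! × S(5,3)
First compute S(5,3) via recurrence:
Using the Stirling recurrence: S(n,k) = k·S(n-1,k) + S(n-1,k-1)
S(5,3) = 3·S(4,3) + S(4,2)
         = 3·6 + 7
         = 18 + 7
         = 25
Then: 6 × 25 = 150

Answer: 150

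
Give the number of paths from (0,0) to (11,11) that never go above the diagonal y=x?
Counted by the Catalan number C_11: C_11 = C(22,11)/(11+1) = 705,432/12 = 58,786.

Answer: 58,786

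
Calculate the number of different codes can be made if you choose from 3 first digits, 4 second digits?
12
By the multiplication principle: 3 × 4 = 12.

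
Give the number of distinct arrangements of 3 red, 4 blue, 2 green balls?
Multinomial: 9!/(3! × 4! × 2!) = 1,260.
Final answer: 1,260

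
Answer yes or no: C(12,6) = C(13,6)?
No

LHS = C(12,6) = 924; RHS = C(13,6) = 1,716. 924 ≠ 1,716, so the statement does not hold.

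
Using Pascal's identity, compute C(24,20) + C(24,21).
12,650
C(24,20) + C(24,21) = C(25,21) = 12,650.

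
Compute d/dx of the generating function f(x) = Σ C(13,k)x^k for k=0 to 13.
Σ k·C(13,k)x^(k-1) for k=1 to 13

Reasoning: Term-by-term differentiation gives Σ k·C(13,k)x^{k-1} for k=1 to 13.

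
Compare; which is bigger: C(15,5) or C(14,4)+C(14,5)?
Equal

By Pascal's identity: C(15,5) = C(14,4)+C(14,5) = 3,003. Equal.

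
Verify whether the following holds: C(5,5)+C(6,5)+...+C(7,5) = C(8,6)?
True

Hockey stick identity gives Σ = C(8,6) = 28; RHS C(8,6) = 28.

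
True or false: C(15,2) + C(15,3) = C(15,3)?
False
Pascal's identity gives C(16,3) = 560, whereas C(15,3) = 455.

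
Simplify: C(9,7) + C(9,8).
45

Working:
By Pascal's identity: C(10,8) = 45.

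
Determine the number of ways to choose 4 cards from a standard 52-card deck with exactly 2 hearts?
57,798

Reasoning: 13 hearts and 39 non-hearts: C(13,2) × C(39,2) = 78 × 741 = 57,798.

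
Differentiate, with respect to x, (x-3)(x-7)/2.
d/dx[(x-3)(x-7)] = (x-7) + (x-3) = 2x - 10. Dividing by 2 gives (2x - 10)/2.
Final answer: (2x - 10)/2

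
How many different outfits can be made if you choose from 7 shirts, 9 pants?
63

Working:
By the multiplication principle: 7 × 9 = 63.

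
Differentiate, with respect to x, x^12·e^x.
(12x^11 + x^12)e^x

Product rule: d/dx[x^12]·e^x + x^12·d/dx[e^x] = 12x^{11}e^x + x^12e^x.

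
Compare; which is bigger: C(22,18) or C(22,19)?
C(22,18)=7,315, C(22,19)=1,540.
Final answer: C(22,18)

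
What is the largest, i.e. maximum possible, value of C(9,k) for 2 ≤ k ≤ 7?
126

Working:
C(9,k) is maximised at the centre of the row: C(9,4) = 126.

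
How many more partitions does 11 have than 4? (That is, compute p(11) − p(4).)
Pentagonal recurrence p(n) = p(n−1) + p(n−2) − p(n−5) − p(n−7) + …: p(11) = p(10) + p(9) − p(6) − p(4) = 42 + 30 − 11 − 5 = 56.
p(4) = p(3) + p(2) = 3 + 2 = 5.
Difference = 56 − 5 = 51.
Final answer: 51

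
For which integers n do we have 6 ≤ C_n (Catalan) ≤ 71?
4, 5

Solution: C_3=5; C_4=14; C_5=42; C_6=132. So valid n = 4, 5.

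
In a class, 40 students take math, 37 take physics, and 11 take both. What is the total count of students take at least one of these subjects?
66

Working:
|A∪B| = |A|+|B|-|A∩B| = 40+37-11 = 66.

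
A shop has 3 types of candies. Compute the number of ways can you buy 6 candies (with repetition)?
28
Stars and bars: C(6+3-1, 6) = C(8, 6) = 28.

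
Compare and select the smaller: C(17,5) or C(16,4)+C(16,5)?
Equal

Solution: By Pascal's identity: C(17,5) = C(16,4)+C(16,5) = 6,188. Equal.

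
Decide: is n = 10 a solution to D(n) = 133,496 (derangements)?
No
D(10) = (10-1)·[D(9) + D(8)] = 9·[133,496 + 14,833] = 1,334,961, which does not equal 133,496.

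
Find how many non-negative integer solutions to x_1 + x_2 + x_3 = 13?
105

Solution: C(13+3-1, 3-1) = 105.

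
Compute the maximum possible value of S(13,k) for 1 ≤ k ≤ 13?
9,321,312

Working:
Row S(13,k) for k = 1..13 (via S(n,k) = k·S(n−1,k) + S(n−1,k−1)): 1, 4,095, 261,625, 2,532,530, 7,508,501, 9,321,312, 5,715,424, 1,899,612, 359,502, 39,325, 2,431, 78, 1. The row is unimodal; maximum at k = 6: 9,321,312.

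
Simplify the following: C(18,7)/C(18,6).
12/7

C(n,k+1)/C(n,k) = (n−k)/(k+1). Here (18−6)/(6+1) = 12/7 = 12/7.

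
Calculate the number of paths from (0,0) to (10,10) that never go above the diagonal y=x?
16,796

Solution: Counted by the Catalan number C_10: C_10 = C(20,10)/(10+1) = 184,756/11 = 16,796.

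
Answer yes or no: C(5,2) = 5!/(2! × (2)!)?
The correct denominator is 2!×3!, giving C(5,2) = 10; the stated RHS is 5!/(2!×2!) = 30 ≠ 10, so the statement does not hold.

Answer: No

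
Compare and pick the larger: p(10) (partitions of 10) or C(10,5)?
C(10,5)

Explanation: Pentagonal recurrence p(n) = p(n−1) + p(n−2) − p(n−5) − p(n−7) + …: p(10) = p(9) + p(8) − p(5) − p(3) = 30 + 22 − 7 − 3 = 42; C(10,5) = 252.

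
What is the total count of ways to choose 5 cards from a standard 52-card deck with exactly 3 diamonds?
211,926

Explanation: 13 diamonds and 39 non-diamonds: C(13,3) × C(39,2) = 286 × 741 = 211,926.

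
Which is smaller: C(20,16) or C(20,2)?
C(20,2)

Reasoning: C(20,16)=4,845, C(20,2)=190.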